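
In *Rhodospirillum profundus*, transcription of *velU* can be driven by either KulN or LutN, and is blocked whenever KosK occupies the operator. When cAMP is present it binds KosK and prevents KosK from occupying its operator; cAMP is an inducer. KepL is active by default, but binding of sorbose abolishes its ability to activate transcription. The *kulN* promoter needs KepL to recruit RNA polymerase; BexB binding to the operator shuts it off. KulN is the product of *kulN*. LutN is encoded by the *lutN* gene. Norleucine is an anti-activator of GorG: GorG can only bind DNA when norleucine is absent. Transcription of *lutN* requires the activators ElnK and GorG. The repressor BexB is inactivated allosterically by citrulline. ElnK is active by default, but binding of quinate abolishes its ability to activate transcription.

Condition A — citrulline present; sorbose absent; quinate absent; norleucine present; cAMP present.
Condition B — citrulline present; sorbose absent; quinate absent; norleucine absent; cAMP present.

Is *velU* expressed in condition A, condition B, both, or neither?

both

Condition A:
Citrulline is present, so BexB is inactive.
Sorbose is absent, so KepL is active.
No repressor is bound and KepL is active, so *kulN* is transcribed.
So KulN is produced and active.
Quinate is absent, so ElnK is active.
Norleucine is present, so GorG is inactive.
Required activator GorG is absent, so *lutN* is not transcribed.
So LutN is not produced.
cAMP is present, so KosK is inactive.
Activator KulN is present, so *velU* is transcribed.
→ *velU* is ON in A.
Condition B:
Citrulline is present, so BexB is inactive.
Sorbose is absent, so KepL is active.
No repressor is bound and KepL is active, so *kulN* is transcribed.
So KulN is produced and active.
Quinate is absent, so ElnK is active.
Norleucine is absent, so GorG is active.
No repressor is bound and ElnK and GorG are active, so *lutN* is transcribed.
So LutN is produced and active.
cAMP is present, so KosK is inactive.
Activator KulN is present, so *velU* is transcribed.
→ *velU* is ON in B.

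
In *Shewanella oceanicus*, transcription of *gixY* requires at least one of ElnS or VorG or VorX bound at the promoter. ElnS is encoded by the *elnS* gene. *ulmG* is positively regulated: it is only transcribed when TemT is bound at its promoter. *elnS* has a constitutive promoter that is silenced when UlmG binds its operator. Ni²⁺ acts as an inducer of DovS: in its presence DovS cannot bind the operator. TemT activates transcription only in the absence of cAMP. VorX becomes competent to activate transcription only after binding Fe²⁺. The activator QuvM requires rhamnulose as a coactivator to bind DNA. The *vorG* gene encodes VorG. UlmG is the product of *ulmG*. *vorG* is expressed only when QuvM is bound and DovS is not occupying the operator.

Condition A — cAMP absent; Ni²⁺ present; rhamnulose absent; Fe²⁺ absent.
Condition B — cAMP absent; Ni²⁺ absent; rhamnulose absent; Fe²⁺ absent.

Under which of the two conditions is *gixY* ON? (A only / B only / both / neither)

neither

Condition A:
cAMP is absent, so TemT is active.
No repressor is bound and TemT is active, so *ulmG* is transcribed.
So UlmG is produced and active.
With repressor UlmG bound, *elnS* is not transcribed.
So ElnS is not produced.
Ni²⁺ is present, so DovS is inactive.
Rhamnulose is absent, so QuvM is inactive.
Required activator QuvM is absent, so *vorG* is not transcribed.
So VorG is not produced.
Fe²⁺ is absent, so VorX is inactive.
No activator is available at the *gixY* promoter, so *gixY* is not transcribed.
→ *gixY* is OFF in A.
Condition B:
cAMP is absent, so TemT is active.
No repressor is bound and TemT is active, so *ulmG* is transcribed.
So UlmG is produced and active.
With repressor UlmG bound, *elnS* is not transcribed.
So ElnS is not produced.
Ni²⁺ is absent, so DovS is active.
Rhamnulose is absent, so QuvM is inactive.
With repressor DovS bound, *vorG* is not transcribed.
So VorG is not produced.
Fe²⁺ is absent, so VorX is inactive.
No activator is available at the *gixY* promoter, so *gixY* is not transcribed.
→ *gixY* is OFF in B.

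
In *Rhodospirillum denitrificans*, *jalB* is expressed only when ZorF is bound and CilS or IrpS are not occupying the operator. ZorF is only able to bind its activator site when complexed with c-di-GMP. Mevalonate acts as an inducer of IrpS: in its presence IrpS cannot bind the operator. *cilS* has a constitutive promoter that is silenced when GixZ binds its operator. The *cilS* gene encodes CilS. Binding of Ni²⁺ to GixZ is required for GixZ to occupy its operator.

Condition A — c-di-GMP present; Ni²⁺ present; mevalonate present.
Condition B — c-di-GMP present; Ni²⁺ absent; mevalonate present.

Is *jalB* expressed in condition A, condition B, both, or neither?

Condition A:
c-di-GMP is present, so ZorF is active.
Ni²⁺ is present, so GixZ is active.
With repressor GixZ bound, *cilS* is not transcribed.
So CilS is not produced.
Mevalonate is present, so IrpS is inactive.
No repressor is bound and ZorF is active, so *jalB* is transcribed.
→ *jalB* is ON in A.
Condition B:
c-di-GMP is present, so ZorF is active.
Ni²⁺ is absent, so GixZ is inactive.
With no repressor bound, *cilS* is transcribed.
So CilS is produced and active.
Mevalonate is present, so IrpS is inactive.
With repressor CilS bound, *jalB* is not transcribed.
→ *jalB* is OFF in B.

A only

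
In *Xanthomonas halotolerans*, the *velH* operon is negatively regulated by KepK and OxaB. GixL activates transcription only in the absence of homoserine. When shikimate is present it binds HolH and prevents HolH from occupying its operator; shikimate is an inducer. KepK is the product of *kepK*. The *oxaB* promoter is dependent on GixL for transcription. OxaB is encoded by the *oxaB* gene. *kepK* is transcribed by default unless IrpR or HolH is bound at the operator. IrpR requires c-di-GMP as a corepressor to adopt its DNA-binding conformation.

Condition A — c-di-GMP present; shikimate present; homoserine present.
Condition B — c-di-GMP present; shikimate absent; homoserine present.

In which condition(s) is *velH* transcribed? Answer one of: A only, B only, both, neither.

Condition A:
c-di-GMP is present, so IrpR is active.
Shikimate is present, so HolH is inactive.
With repressor IrpR bound, *kepK* is not transcribed.
So KepK is not produced.
Homoserine is present, so GixL is inactive.
Required activator GixL is absent, so *oxaB* is not transcribed.
So OxaB is not produced.
With no repressor bound, *velH* is transcribed.
→ *velH* is ON in A.
Condition B:
c-di-GMP is present, so IrpR is active.
Shikimate is absent, so HolH is active.
With repressor IrpR bound, *kepK* is not transcribed.
So KepK is not produced.
Homoserine is present, so GixL is inactive.
Required activator GixL is absent, so *oxaB* is not transcribed.
So OxaB is not produced.
With no repressor bound, *velH* is transcribed.
→ *velH* is ON in B.

both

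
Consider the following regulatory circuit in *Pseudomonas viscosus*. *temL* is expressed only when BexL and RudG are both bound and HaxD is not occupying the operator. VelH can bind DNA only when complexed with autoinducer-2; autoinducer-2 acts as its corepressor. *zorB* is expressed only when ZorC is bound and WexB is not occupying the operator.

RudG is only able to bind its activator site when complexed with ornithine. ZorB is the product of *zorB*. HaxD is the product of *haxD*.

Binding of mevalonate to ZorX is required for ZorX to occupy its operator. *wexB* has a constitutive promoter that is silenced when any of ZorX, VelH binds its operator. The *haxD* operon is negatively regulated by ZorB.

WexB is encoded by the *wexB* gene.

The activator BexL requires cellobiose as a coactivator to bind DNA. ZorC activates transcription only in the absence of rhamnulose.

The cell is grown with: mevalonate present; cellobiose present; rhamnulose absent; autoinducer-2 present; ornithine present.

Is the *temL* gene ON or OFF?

Cellobiose is present, so BexL is active.
Mevalonate is present, so ZorX is active.
Autoinducer-2 is present, so VelH is active.
With repressor ZorX bound, *wexB* is not transcribed.
So WexB is not produced.
Rhamnulose is absent, so ZorC is active.
No repressor is bound and ZorC is active, so *zorB* is transcribed.
So ZorB is produced and active.
With repressor ZorB bound, *haxD* is not transcribed.
So HaxD is not produced.
Ornithine is present, so RudG is active.
No repressor is bound and BexL and RudG are active, so *temL* is transcribed.

ON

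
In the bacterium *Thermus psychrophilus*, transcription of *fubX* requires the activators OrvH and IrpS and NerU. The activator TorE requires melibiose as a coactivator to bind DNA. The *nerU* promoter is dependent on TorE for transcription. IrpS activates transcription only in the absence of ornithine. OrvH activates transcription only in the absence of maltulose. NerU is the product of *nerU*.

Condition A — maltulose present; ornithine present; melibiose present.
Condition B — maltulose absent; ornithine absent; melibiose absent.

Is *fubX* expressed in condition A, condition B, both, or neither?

neither

Condition A:
Maltulose is present, so OrvH is inactive.
Ornithine is present, so IrpS is inactive.
Melibiose is present, so TorE is active.
No repressor is bound and TorE is active, so *nerU* is transcribed.
So NerU is produced and active.
Required activator OrvH is absent, so *fubX* is not transcribed.
→ *fubX* is OFF in A.
Condition B:
Maltulose is absent, so OrvH is active.
Ornithine is absent, so IrpS is active.
Melibiose is absent, so TorE is inactive.
Required activator TorE is absent, so *nerU* is not transcribed.
So NerU is not produced.
Required activator NerU is absent, so *fubX* is not transcribed.
→ *fubX* is OFF in B.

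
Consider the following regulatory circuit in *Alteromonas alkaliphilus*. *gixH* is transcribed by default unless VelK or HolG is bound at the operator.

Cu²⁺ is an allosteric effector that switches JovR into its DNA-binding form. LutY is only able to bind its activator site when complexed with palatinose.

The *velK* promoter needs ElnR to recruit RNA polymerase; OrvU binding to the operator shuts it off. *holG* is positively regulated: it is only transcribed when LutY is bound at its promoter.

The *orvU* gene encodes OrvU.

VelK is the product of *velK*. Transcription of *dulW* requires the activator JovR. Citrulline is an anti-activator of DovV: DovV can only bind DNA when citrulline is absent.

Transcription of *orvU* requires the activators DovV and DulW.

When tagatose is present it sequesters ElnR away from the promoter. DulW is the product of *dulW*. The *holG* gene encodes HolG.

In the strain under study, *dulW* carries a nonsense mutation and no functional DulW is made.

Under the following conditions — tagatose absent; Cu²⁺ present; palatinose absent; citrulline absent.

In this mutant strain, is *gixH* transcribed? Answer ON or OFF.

OFF

Citrulline is absent, so DovV is active.
DulW is non-functional in this strain, so it has no effect.
Required activator DulW is absent, so *orvU* is not transcribed.
So OrvU is not produced.
Tagatose is absent, so ElnR is active.
No repressor is bound and ElnR is active, so *velK* is transcribed.
So VelK is produced and active.
Palatinose is absent, so LutY is inactive.
Required activator LutY is absent, so *holG* is not transcribed.
So HolG is not produced.
With repressor VelK bound, *gixH* is not transcribed.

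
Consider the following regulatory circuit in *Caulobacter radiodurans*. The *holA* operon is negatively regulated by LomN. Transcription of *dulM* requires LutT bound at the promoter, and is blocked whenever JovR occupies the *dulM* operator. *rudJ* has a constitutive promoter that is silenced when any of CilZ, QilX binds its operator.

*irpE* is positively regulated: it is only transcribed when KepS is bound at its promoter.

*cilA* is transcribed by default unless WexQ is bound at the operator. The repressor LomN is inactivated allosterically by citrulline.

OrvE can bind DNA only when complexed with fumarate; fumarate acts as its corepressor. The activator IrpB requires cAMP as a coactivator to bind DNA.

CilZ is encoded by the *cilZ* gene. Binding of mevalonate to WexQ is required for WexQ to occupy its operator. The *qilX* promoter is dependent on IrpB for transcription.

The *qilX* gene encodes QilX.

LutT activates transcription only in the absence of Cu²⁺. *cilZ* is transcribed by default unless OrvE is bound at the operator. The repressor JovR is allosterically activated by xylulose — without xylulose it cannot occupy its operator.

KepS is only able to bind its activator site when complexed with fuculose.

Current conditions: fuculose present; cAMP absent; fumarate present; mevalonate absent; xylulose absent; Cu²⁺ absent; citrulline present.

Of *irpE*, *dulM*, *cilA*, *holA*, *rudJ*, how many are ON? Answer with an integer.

5

Fuculose is present, so KepS is active.
No repressor is bound and KepS is active, so *irpE* is transcribed.
→ *irpE* is ON.
Xylulose is absent, so JovR is inactive.
Cu²⁺ is absent, so LutT is active.
No repressor is bound and LutT is active, so *dulM* is transcribed.
→ *dulM* is ON.
Mevalonate is absent, so WexQ is inactive.
With no repressor bound, *cilA* is transcribed.
→ *cilA* is ON.
Citrulline is present, so LomN is inactive.
With no repressor bound, *holA* is transcribed.
→ *holA* is ON.
Fumarate is present, so OrvE is active.
With repressor OrvE bound, *cilZ* is not transcribed.
So CilZ is not produced.
cAMP is absent, so IrpB is inactive.
Required activator IrpB is absent, so *qilX* is not transcribed.
So QilX is not produced.
With no repressor bound, *rudJ* is transcribed.
→ *rudJ* is ON.
5 of the 5 genes are transcribed.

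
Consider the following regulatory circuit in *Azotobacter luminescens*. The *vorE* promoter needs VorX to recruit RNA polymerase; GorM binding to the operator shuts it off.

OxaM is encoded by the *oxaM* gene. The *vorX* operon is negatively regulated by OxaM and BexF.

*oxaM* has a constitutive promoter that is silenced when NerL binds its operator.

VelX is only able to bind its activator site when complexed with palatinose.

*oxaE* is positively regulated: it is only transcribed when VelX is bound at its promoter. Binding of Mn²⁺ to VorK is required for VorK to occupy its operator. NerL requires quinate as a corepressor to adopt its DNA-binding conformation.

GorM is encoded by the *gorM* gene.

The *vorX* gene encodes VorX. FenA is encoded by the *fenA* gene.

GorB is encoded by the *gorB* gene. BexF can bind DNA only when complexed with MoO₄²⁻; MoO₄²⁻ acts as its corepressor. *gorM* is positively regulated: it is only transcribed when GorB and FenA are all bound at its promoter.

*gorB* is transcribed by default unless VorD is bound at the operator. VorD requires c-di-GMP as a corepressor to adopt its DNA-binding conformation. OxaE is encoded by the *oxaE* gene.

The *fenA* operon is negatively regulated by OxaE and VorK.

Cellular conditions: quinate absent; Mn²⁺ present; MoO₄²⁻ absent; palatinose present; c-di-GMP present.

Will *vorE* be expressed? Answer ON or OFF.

c-di-GMP is present, so VorD is active.
With repressor VorD bound, *gorB* is not transcribed.
So GorB is not produced.
Palatinose is present, so VelX is active.
No repressor is bound and VelX is active, so *oxaE* is transcribed.
So OxaE is produced and active.
Mn²⁺ is present, so VorK is active.
With repressor OxaE bound, *fenA* is not transcribed.
So FenA is not produced.
Required activator GorB is absent, so *gorM* is not transcribed.
So GorM is not produced.
Quinate is absent, so NerL is inactive.
With no repressor bound, *oxaM* is transcribed.
So OxaM is produced and active.
MoO₄²⁻ is absent, so BexF is inactive.
With repressor OxaM bound, *vorX* is not transcribed.
So VorX is not produced.
Required activator VorX is absent, so *vorE* is not transcribed.

OFF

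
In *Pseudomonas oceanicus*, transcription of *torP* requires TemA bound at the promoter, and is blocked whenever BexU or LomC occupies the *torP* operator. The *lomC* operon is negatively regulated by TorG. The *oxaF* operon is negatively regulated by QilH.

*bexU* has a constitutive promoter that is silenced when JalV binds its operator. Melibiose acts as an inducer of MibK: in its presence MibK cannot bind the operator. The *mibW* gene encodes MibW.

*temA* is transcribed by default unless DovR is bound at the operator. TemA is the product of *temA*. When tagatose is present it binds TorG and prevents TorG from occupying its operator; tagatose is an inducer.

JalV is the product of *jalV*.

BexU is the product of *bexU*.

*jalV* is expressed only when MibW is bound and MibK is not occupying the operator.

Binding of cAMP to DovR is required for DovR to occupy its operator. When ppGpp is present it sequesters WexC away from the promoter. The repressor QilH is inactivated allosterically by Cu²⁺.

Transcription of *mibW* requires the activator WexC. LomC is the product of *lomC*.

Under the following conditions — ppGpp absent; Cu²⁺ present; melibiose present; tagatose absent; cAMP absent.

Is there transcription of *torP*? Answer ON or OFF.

ppGpp is absent, so WexC is active.
No repressor is bound and WexC is active, so *mibW* is transcribed.
So MibW is produced and active.
Melibiose is present, so MibK is inactive.
No repressor is bound and MibW is active, so *jalV* is transcribed.
So JalV is produced and active.
With repressor JalV bound, *bexU* is not transcribed.
So BexU is not produced.
cAMP is absent, so DovR is inactive.
With no repressor bound, *temA* is transcribed.
So TemA is produced and active.
Tagatose is absent, so TorG is active.
With repressor TorG bound, *lomC* is not transcribed.
So LomC is not produced.
No repressor is bound and TemA is active, so *torP* is transcribed.

ON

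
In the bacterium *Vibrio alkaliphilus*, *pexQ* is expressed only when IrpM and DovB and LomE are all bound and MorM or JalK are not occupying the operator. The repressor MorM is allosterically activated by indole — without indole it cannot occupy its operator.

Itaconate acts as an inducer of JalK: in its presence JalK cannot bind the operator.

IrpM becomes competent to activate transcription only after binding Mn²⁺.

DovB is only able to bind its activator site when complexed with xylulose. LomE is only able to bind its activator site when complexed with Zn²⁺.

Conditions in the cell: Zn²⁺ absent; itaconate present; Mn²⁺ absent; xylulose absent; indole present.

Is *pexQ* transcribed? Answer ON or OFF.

OFF

Mn²⁺ is absent, so IrpM is inactive.
Xylulose is absent, so DovB is inactive.
Indole is present, so MorM is active.
Itaconate is present, so JalK is inactive.
Zn²⁺ is absent, so LomE is inactive.
With repressor MorM bound, *pexQ* is not transcribed.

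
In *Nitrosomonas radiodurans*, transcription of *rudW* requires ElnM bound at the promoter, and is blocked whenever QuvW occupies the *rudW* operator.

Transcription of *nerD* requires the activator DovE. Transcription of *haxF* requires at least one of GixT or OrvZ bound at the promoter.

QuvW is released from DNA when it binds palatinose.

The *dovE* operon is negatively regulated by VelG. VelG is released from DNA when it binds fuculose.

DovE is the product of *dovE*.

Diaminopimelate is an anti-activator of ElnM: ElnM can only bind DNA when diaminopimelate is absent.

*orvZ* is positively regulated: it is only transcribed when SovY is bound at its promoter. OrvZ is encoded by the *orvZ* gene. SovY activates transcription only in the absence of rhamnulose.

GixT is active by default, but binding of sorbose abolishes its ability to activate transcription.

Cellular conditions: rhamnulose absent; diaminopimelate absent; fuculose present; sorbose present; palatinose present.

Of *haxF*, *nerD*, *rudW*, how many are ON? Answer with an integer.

3

Sorbose is present, so GixT is inactive.
Rhamnulose is absent, so SovY is active.
No repressor is bound and SovY is active, so *orvZ* is transcribed.
So OrvZ is produced and active.
Activator OrvZ is present, so *haxF* is transcribed.
→ *haxF* is ON.
Fuculose is present, so VelG is inactive.
With no repressor bound, *dovE* is transcribed.
So DovE is produced and active.
No repressor is bound and DovE is active, so *nerD* is transcribed.
→ *nerD* is ON.
Palatinose is present, so QuvW is inactive.
Diaminopimelate is absent, so ElnM is active.
No repressor is bound and ElnM is active, so *rudW* is transcribed.
→ *rudW* is ON.
3 of the 3 genes are transcribed.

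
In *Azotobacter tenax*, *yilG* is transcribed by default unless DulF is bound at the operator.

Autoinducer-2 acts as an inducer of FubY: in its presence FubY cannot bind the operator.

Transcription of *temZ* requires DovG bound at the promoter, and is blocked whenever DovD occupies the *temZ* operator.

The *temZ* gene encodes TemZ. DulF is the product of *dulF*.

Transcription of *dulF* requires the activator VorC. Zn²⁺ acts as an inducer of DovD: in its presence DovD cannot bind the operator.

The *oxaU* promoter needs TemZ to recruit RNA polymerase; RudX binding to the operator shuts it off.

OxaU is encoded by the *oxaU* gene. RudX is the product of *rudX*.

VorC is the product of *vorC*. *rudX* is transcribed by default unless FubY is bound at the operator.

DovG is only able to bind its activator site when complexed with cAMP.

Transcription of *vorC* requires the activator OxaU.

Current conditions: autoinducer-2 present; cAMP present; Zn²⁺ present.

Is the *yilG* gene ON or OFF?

ON

Autoinducer-2 is present, so FubY is inactive.
With no repressor bound, *rudX* is transcribed.
So RudX is produced and active.
Zn²⁺ is present, so DovD is inactive.
cAMP is present, so DovG is active.
No repressor is bound and DovG is active, so *temZ* is transcribed.
So TemZ is produced and active.
With repressor RudX bound, *oxaU* is not transcribed.
So OxaU is not produced.
Required activator OxaU is absent, so *vorC* is not transcribed.
So VorC is not produced.
Required activator VorC is absent, so *dulF* is not transcribed.
So DulF is not produced.
With no repressor bound, *yilG* is transcribed.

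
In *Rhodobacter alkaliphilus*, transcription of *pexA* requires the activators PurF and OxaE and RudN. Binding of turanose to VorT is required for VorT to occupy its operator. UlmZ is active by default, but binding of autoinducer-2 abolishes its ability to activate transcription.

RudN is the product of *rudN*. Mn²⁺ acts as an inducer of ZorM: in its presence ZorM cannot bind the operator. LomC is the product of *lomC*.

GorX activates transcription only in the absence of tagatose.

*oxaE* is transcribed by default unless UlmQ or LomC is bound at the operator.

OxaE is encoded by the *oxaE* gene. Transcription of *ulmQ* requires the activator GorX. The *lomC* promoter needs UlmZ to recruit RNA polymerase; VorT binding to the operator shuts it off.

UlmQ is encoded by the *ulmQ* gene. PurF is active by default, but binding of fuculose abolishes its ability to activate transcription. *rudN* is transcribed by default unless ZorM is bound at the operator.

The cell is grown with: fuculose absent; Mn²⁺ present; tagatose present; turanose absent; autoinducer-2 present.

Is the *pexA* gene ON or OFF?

ON

Fuculose is absent, so PurF is active.
Tagatose is present, so GorX is inactive.
Required activator GorX is absent, so *ulmQ* is not transcribed.
So UlmQ is not produced.
Autoinducer-2 is present, so UlmZ is inactive.
Turanose is absent, so VorT is inactive.
Required activator UlmZ is absent, so *lomC* is not transcribed.
So LomC is not produced.
With no repressor bound, *oxaE* is transcribed.
So OxaE is produced and active.
Mn²⁺ is present, so ZorM is inactive.
With no repressor bound, *rudN* is transcribed.
So RudN is produced and active.
No repressor is bound and PurF and OxaE and RudN are active, so *pexA* is transcribed.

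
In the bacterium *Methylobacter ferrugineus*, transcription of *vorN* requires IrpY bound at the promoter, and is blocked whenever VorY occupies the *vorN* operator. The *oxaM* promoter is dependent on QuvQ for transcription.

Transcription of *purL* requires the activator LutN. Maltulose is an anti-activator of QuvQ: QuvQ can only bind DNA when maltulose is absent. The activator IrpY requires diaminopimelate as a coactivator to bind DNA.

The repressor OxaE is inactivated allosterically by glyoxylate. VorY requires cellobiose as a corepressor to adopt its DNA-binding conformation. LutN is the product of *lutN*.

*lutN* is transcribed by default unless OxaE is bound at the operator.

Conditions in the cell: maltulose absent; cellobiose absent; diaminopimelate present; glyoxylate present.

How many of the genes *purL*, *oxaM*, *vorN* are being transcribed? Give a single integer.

Glyoxylate is present, so OxaE is inactive.
With no repressor bound, *lutN* is transcribed.
So LutN is produced and active.
No repressor is bound and LutN is active, so *purL* is transcribed.
→ *purL* is ON.
Maltulose is absent, so QuvQ is active.
No repressor is bound and QuvQ is active, so *oxaM* is transcribed.
→ *oxaM* is ON.
Cellobiose is absent, so VorY is inactive.
Diaminopimelate is present, so IrpY is active.
No repressor is bound and IrpY is active, so *vorN* is transcribed.
→ *vorN* is ON.
3 of the 3 genes are transcribed.

3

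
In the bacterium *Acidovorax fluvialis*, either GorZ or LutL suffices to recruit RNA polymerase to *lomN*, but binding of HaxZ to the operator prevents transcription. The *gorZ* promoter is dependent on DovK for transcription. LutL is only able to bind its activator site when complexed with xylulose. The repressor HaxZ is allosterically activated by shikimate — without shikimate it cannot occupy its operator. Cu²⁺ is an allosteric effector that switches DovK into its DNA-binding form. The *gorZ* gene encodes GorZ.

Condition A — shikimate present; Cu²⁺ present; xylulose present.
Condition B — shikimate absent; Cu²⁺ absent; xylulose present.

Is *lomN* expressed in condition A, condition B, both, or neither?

B only

Condition A:
Shikimate is present, so HaxZ is active.
Cu²⁺ is present, so DovK is active.
No repressor is bound and DovK is active, so *gorZ* is transcribed.
So GorZ is produced and active.
Xylulose is present, so LutL is active.
With repressor HaxZ bound, *lomN* is not transcribed.
→ *lomN* is OFF in A.
Condition B:
Shikimate is absent, so HaxZ is inactive.
Cu²⁺ is absent, so DovK is inactive.
Required activator DovK is absent, so *gorZ* is not transcribed.
So GorZ is not produced.
Xylulose is present, so LutL is active.
Activator LutL is present, so *lomN* is transcribed.
→ *lomN* is ON in B.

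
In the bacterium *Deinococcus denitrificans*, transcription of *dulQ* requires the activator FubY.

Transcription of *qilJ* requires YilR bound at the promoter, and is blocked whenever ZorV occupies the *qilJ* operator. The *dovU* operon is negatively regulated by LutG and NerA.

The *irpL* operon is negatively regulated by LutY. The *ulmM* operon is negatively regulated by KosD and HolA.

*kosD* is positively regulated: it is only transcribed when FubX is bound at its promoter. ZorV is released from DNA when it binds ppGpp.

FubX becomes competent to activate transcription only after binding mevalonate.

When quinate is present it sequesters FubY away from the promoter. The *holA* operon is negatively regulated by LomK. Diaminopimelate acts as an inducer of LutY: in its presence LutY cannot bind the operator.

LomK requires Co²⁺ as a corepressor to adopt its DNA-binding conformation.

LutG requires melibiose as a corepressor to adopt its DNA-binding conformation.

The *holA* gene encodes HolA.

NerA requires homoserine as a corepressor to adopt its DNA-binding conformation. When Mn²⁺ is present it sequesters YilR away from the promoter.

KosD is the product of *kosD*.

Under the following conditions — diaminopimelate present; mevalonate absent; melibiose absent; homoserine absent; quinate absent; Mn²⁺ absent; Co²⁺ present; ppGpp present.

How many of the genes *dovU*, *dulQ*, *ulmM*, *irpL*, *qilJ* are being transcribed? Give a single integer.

Melibiose is absent, so LutG is inactive.
Homoserine is absent, so NerA is inactive.
With no repressor bound, *dovU* is transcribed.
→ *dovU* is ON.
Quinate is absent, so FubY is active.
No repressor is bound and FubY is active, so *dulQ* is transcribed.
→ *dulQ* is ON.
Mevalonate is absent, so FubX is inactive.
Required activator FubX is absent, so *kosD* is not transcribed.
So KosD is not produced.
Co²⁺ is present, so LomK is active.
With repressor LomK bound, *holA* is not transcribed.
So HolA is not produced.
With no repressor bound, *ulmM* is transcribed.
→ *ulmM* is ON.
Diaminopimelate is present, so LutY is inactive.
With no repressor bound, *irpL* is transcribed.
→ *irpL* is ON.
ppGpp is present, so ZorV is inactive.
Mn²⁺ is absent, so YilR is active.
No repressor is bound and YilR is active, so *qilJ* is transcribed.
→ *qilJ* is ON.
5 of the 5 genes are transcribed.

5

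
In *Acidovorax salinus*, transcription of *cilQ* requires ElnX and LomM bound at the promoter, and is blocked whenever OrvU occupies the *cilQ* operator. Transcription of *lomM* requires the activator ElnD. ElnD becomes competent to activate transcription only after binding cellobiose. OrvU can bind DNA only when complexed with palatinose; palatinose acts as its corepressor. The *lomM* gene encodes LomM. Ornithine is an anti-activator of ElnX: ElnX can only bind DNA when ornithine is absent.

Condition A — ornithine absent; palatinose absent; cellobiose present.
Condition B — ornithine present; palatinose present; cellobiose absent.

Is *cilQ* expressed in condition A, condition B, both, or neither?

Condition A:
Ornithine is absent, so ElnX is active.
Palatinose is absent, so OrvU is inactive.
Cellobiose is present, so ElnD is active.
No repressor is bound and ElnD is active, so *lomM* is transcribed.
So LomM is produced and active.
No repressor is bound and ElnX and LomM are active, so *cilQ* is transcribed.
→ *cilQ* is ON in A.
Condition B:
Ornithine is present, so ElnX is inactive.
Palatinose is present, so OrvU is active.
Cellobiose is absent, so ElnD is inactive.
Required activator ElnD is absent, so *lomM* is not transcribed.
So LomM is not produced.
With repressor OrvU bound, *cilQ* is not transcribed.
→ *cilQ* is OFF in B.

A only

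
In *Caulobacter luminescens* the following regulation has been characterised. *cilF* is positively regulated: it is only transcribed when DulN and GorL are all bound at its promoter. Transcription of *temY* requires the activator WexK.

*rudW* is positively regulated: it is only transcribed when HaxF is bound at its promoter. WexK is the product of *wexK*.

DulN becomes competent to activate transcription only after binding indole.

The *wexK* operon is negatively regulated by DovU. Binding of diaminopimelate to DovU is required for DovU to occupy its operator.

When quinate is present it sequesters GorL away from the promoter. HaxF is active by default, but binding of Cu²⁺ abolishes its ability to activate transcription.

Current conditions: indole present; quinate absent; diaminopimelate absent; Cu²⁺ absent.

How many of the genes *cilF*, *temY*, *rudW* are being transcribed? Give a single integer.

3

Indole is present, so DulN is active.
Quinate is absent, so GorL is active.
No repressor is bound and DulN and GorL are active, so *cilF* is transcribed.
→ *cilF* is ON.
Diaminopimelate is absent, so DovU is inactive.
With no repressor bound, *wexK* is transcribed.
So WexK is produced and active.
No repressor is bound and WexK is active, so *temY* is transcribed.
→ *temY* is ON.
Cu²⁺ is absent, so HaxF is active.
No repressor is bound and HaxF is active, so *rudW* is transcribed.
→ *rudW* is ON.
3 of the 3 genes are transcribed.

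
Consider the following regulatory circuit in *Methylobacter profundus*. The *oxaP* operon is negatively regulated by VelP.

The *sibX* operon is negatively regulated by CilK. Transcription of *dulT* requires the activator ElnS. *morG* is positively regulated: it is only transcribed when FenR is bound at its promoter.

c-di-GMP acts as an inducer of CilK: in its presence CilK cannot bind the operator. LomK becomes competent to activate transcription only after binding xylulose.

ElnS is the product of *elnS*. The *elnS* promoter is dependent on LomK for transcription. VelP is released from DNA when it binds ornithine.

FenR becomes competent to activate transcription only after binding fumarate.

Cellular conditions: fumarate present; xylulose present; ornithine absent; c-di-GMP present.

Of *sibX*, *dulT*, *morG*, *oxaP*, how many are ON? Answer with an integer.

3

c-di-GMP is present, so CilK is inactive.
With no repressor bound, *sibX* is transcribed.
→ *sibX* is ON.
Xylulose is present, so LomK is active.
No repressor is bound and LomK is active, so *elnS* is transcribed.
So ElnS is produced and active.
No repressor is bound and ElnS is active, so *dulT* is transcribed.
→ *dulT* is ON.
Fumarate is present, so FenR is active.
No repressor is bound and FenR is active, so *morG* is transcribed.
→ *morG* is ON.
Ornithine is absent, so VelP is active.
With repressor VelP bound, *oxaP* is not transcribed.
→ *oxaP* is OFF.
3 of the 4 genes are transcribed.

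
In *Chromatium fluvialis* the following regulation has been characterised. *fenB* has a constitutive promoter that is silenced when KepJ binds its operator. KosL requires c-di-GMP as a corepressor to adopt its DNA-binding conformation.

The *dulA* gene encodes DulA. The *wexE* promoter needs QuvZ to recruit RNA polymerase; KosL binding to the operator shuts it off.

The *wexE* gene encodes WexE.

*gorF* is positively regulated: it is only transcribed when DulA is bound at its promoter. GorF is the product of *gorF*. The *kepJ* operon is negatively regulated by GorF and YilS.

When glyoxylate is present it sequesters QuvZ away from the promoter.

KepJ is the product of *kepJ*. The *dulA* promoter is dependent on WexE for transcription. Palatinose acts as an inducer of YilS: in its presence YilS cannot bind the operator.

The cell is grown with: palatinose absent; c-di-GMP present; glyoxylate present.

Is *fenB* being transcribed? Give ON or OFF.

c-di-GMP is present, so KosL is active.
Glyoxylate is present, so QuvZ is inactive.
With repressor KosL bound, *wexE* is not transcribed.
So WexE is not produced.
Required activator WexE is absent, so *dulA* is not transcribed.
So DulA is not produced.
Required activator DulA is absent, so *gorF* is not transcribed.
So GorF is not produced.
Palatinose is absent, so YilS is active.
With repressor YilS bound, *kepJ* is not transcribed.
So KepJ is not produced.
With no repressor bound, *fenB* is transcribed.

ON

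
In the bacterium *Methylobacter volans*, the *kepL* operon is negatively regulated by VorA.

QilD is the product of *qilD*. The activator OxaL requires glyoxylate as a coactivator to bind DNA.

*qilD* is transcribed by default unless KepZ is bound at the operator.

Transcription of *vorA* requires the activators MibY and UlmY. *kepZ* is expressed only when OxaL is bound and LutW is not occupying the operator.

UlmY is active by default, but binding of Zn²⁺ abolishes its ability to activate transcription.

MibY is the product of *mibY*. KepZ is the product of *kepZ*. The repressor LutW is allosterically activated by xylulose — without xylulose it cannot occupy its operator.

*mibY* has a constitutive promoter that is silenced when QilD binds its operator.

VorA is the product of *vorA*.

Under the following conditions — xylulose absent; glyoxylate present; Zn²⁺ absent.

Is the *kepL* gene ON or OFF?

OFF

Glyoxylate is present, so OxaL is active.
Xylulose is absent, so LutW is inactive.
No repressor is bound and OxaL is active, so *kepZ* is transcribed.
So KepZ is produced and active.
With repressor KepZ bound, *qilD* is not transcribed.
So QilD is not produced.
With no repressor bound, *mibY* is transcribed.
So MibY is produced and active.
Zn²⁺ is absent, so UlmY is active.
No repressor is bound and MibY and UlmY are active, so *vorA* is transcribed.
So VorA is produced and active.
With repressor VorA bound, *kepL* is not transcribed.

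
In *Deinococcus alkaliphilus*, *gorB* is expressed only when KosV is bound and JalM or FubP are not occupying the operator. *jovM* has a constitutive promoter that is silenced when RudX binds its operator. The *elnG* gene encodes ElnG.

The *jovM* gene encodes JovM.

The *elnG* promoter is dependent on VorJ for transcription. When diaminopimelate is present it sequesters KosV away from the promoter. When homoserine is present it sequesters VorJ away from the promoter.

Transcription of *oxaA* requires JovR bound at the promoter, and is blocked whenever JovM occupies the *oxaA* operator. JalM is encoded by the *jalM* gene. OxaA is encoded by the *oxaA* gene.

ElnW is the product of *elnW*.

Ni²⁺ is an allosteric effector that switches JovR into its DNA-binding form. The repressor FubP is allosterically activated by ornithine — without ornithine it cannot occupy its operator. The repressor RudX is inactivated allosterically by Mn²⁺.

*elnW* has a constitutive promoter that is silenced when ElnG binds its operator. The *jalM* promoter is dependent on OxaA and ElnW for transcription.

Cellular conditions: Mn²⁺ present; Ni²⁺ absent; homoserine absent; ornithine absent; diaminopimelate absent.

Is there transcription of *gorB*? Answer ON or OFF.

Ni²⁺ is absent, so JovR is inactive.
Mn²⁺ is present, so RudX is inactive.
With no repressor bound, *jovM* is transcribed.
So JovM is produced and active.
With repressor JovM bound, *oxaA* is not transcribed.
So OxaA is not produced.
Homoserine is absent, so VorJ is active.
No repressor is bound and VorJ is active, so *elnG* is transcribed.
So ElnG is produced and active.
With repressor ElnG bound, *elnW* is not transcribed.
So ElnW is not produced.
Required activator OxaA is absent, so *jalM* is not transcribed.
So JalM is not produced.
Diaminopimelate is absent, so KosV is active.
Ornithine is absent, so FubP is inactive.
No repressor is bound and KosV is active, so *gorB* is transcribed.

ON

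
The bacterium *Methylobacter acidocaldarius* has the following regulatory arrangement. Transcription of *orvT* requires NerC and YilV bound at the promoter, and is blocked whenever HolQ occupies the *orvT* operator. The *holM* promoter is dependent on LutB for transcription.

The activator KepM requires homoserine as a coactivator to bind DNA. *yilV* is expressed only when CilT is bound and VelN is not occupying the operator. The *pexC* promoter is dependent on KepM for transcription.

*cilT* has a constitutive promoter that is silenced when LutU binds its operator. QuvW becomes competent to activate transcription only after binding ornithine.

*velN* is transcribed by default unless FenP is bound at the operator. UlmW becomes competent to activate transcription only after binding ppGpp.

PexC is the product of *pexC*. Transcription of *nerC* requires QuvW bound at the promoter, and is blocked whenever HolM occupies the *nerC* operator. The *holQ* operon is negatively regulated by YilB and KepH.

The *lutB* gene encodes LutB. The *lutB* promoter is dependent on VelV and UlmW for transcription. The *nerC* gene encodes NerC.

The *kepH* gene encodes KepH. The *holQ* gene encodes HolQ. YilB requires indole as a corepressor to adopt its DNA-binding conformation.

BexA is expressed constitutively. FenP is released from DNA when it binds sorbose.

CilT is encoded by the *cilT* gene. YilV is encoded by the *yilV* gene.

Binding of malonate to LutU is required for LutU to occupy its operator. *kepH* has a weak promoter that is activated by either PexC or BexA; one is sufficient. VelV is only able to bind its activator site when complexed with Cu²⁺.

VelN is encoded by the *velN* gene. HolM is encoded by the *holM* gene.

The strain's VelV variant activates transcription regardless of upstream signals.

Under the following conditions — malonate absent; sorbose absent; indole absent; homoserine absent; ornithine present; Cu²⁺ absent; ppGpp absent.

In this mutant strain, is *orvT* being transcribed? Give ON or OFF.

ON

Ornithine is present, so QuvW is active.
VelV is constitutively active in this strain.
ppGpp is absent, so UlmW is inactive.
Required activator UlmW is absent, so *lutB* is not transcribed.
So LutB is not produced.
Required activator LutB is absent, so *holM* is not transcribed.
So HolM is not produced.
No repressor is bound and QuvW is active, so *nerC* is transcribed.
So NerC is produced and active.
Malonate is absent, so LutU is inactive.
With no repressor bound, *cilT* is transcribed.
So CilT is produced and active.
Sorbose is absent, so FenP is active.
With repressor FenP bound, *velN* is not transcribed.
So VelN is not produced.
No repressor is bound and CilT is active, so *yilV* is transcribed.
So YilV is produced and active.
Indole is absent, so YilB is inactive.
Homoserine is absent, so KepM is inactive.
Required activator KepM is absent, so *pexC* is not transcribed.
So PexC is not produced.
BexA is produced constitutively and is active.
Activator BexA is present, so *kepH* is transcribed.
So KepH is produced and active.
With repressor KepH bound, *holQ* is not transcribed.
So HolQ is not produced.
No repressor is bound and NerC and YilV are active, so *orvT* is transcribed.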